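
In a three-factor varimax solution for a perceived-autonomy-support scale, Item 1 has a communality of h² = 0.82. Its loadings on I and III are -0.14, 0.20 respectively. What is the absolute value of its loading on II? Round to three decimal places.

Under orthogonal rotation h² = Σλ², so λ_II² = h² − (0.0596) = 0.82 − 0.0596 = 0.7604.
|λ| = √0.7604 = 0.8720.

0.872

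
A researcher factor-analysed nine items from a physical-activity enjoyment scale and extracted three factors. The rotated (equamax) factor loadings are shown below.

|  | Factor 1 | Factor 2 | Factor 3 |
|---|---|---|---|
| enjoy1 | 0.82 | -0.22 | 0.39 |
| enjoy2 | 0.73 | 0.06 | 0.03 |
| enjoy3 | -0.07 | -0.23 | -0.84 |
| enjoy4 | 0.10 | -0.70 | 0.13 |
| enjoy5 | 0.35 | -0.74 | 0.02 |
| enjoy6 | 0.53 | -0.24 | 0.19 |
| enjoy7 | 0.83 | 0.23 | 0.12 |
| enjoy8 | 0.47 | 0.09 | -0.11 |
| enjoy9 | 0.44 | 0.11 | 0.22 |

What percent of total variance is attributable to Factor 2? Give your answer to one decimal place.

SS loadings for Factor 2 = (-0.22)² + 0.06² + (-0.23)² + (-0.70)² + (-0.74)² + (-0.24)² + 0.23² + 0.09² + 0.11² = 1.2732
With 9 standardized items, total variance = 9. Proportion = 1.2732/9 = 0.1415 → 14.15%.

14.1%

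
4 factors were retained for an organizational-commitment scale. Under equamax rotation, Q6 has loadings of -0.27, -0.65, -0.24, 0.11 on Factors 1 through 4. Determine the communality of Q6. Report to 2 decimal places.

0.57

h² = (-0.27)² + (-0.65)² + (-0.24)² + 0.11² = 0.0729 + 0.4225 + 0.0576 + 0.0121 = 0.5651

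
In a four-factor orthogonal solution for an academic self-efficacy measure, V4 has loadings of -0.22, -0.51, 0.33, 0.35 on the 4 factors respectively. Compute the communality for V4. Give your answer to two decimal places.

h² = (-0.22)² + (-0.51)² + 0.33² + 0.35² = 0.0484 + 0.2601 + 0.1089 + 0.1225 = 0.5399

0.54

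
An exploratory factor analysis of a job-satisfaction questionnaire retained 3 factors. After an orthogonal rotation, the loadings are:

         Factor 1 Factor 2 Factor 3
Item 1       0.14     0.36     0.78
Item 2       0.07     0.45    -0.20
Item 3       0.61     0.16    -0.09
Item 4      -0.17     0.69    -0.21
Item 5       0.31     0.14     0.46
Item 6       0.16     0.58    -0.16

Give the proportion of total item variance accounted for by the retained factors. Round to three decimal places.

SS loadings by factor: 0.5472, 1.1898, 0.9378; total = 2.6748.
Total variance with 6 standardized items is 6, so the solution explains 2.6748/6 = 0.4458.

0.446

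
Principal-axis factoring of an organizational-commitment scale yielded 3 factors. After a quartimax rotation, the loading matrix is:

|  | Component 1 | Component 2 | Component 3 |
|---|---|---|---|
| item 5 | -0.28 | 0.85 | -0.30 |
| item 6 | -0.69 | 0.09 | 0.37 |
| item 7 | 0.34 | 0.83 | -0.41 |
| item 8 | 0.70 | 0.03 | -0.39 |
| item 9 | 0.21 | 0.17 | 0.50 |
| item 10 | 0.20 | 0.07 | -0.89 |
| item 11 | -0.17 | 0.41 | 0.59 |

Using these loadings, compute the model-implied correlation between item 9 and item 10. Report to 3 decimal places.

r̂ = Σ λ_i·λ_j across factors = (0.21)(0.20) + (0.17)(0.07) + (0.50)(-0.89)
  = +0.0420 +0.0119 -0.4450 = -0.3911

-0.391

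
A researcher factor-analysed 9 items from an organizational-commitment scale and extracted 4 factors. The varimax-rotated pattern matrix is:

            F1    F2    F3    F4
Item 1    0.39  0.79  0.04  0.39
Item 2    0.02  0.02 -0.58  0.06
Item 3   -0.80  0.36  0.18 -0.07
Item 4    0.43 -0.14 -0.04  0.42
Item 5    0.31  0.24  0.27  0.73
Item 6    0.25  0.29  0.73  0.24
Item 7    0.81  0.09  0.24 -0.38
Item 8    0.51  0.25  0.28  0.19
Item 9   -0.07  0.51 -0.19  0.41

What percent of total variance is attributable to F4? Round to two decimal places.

14.18%

SS loadings for F4 = 0.39² + 0.06² + (-0.07)² + 0.42² + 0.73² + 0.24² + (-0.38)² + 0.19² + 0.41² = 1.2761
With 9 standardized items, total variance = 9. Proportion = 1.2761/9 = 0.1418 → 14.18%.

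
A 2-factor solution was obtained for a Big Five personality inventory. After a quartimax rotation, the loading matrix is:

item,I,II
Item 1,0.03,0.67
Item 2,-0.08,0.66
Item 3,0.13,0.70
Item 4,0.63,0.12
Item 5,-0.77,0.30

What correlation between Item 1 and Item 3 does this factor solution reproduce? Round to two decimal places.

0.47

r̂ = Σ λ_i·λ_j across factors = (0.03)(0.13) + (0.67)(0.70)
  = +0.0039 +0.4690 = 0.4729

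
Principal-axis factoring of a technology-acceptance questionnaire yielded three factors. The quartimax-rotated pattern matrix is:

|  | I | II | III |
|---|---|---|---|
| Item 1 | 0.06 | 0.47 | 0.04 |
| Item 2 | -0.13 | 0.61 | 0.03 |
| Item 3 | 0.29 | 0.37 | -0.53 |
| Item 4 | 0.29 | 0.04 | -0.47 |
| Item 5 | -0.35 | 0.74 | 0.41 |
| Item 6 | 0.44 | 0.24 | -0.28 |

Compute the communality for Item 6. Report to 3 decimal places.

h² = 0.44² + 0.24² + (-0.28)² = 0.1936 + 0.0576 + 0.0784 = 0.3296

0.330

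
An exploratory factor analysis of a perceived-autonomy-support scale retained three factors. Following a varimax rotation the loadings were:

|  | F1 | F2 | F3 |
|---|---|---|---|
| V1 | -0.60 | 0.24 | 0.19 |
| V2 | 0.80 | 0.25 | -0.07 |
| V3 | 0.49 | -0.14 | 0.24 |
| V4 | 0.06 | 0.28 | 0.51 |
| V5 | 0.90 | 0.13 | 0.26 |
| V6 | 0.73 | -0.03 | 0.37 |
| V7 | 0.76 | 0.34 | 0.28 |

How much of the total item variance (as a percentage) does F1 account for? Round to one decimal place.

SS loadings for F1 = (-0.60)² + 0.80² + 0.49² + 0.06² + 0.90² + 0.73² + 0.76² = 3.1642
With 7 standardized items, total variance = 7. Proportion = 3.1642/7 = 0.4520 → 45.20%.

45.2%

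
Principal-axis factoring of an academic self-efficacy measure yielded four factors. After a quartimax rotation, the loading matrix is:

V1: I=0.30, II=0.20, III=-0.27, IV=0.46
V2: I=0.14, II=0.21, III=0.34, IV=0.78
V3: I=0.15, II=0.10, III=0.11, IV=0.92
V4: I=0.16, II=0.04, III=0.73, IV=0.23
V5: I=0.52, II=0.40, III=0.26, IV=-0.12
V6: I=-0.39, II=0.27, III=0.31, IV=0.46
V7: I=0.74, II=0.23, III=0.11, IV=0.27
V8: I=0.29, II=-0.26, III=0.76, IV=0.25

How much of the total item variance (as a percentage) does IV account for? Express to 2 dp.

26.01%

SS loadings for IV = 0.46² + 0.78² + 0.92² + 0.23² + (-0.12)² + 0.46² + 0.27² + 0.25² = 2.0807
With 8 standardized items, total variance = 8. Proportion = 2.0807/8 = 0.2601 → 26.01%.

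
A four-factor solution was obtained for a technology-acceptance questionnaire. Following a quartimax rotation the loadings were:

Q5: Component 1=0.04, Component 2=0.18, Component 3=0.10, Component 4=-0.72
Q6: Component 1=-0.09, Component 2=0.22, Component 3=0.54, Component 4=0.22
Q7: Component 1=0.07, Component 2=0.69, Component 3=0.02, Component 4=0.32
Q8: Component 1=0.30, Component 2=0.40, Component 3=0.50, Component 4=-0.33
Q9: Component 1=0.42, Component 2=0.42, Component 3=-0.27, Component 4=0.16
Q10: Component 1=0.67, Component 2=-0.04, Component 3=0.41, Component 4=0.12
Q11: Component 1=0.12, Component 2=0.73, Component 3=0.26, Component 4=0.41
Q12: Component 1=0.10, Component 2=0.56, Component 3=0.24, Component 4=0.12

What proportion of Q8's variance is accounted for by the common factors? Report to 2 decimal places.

0.61

h² = 0.30² + 0.40² + 0.50² + (-0.33)² = 0.0900 + 0.1600 + 0.2500 + 0.1089 = 0.6089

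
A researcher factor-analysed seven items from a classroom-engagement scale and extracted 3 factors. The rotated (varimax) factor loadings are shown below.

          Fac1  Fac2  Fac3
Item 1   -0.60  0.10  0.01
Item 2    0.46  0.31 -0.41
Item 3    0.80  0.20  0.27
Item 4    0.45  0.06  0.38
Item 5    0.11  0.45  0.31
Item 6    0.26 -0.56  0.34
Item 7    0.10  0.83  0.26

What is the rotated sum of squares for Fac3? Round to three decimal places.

SS loadings for Fac3 = 0.01² + (-0.41)² + 0.27² + 0.38² + 0.31² + 0.34² + 0.26² = 0.0001 + 0.1681 + 0.0729 + 0.1444 + 0.0961 + 0.1156 + 0.0676 = 0.6648

0.665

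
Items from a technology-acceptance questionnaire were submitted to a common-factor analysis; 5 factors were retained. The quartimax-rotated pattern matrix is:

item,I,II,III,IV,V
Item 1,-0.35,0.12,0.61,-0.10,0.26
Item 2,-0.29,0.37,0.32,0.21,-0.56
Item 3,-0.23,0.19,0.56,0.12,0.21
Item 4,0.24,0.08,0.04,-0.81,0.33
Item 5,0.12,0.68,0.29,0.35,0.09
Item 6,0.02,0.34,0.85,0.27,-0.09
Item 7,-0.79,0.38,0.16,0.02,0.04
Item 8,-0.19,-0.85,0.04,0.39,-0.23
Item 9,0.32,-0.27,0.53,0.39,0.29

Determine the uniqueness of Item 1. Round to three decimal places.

0.413

h² = (-0.35)² + 0.12² + 0.61² + (-0.10)² + 0.26² = 0.1225 + 0.0144 + 0.3721 + 0.0100 + 0.0676 = 0.5866
Uniqueness u² = 1 − h² = 1 − 0.5866 = 0.4134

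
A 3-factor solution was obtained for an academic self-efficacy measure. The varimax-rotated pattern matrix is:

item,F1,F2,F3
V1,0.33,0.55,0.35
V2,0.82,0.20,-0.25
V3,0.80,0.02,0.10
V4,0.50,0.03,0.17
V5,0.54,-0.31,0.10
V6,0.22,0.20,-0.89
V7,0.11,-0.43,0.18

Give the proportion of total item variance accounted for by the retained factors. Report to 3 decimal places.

Communalities: 0.5339, 0.7749, 0.6504, 0.2798, 0.3977, 0.8805, 0.2294; Σh² = 3.7466.
Total variance with 7 standardized items is 7, so the solution explains 3.7466/7 = 0.5352.

0.535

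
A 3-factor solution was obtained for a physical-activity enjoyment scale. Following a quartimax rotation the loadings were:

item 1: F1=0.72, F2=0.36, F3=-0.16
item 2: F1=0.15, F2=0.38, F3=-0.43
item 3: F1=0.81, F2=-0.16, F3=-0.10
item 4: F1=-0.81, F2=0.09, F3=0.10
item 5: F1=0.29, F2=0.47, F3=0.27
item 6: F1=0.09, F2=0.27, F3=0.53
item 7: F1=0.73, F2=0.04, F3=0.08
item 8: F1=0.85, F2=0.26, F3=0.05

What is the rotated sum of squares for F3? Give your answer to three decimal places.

0.593

SS loadings for F3 = (-0.16)² + (-0.43)² + (-0.10)² + 0.10² + 0.27² + 0.53² + 0.08² + 0.05² = 0.0256 + 0.1849 + 0.0100 + 0.0100 + 0.0729 + 0.2809 + 0.0064 + 0.0025 = 0.5932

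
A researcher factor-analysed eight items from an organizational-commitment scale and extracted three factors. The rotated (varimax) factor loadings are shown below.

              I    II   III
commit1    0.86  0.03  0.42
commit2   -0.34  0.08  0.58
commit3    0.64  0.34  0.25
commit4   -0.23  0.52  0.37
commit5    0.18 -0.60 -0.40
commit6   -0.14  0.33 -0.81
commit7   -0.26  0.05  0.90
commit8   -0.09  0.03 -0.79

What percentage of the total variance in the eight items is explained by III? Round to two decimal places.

SS loadings for III = 0.42² + 0.58² + 0.25² + 0.37² + (-0.40)² + (-0.81)² + 0.90² + (-0.79)² = 2.9624
With 8 standardized items, total variance = 8. Proportion = 2.9624/8 = 0.3703 → 37.03%.

37.03%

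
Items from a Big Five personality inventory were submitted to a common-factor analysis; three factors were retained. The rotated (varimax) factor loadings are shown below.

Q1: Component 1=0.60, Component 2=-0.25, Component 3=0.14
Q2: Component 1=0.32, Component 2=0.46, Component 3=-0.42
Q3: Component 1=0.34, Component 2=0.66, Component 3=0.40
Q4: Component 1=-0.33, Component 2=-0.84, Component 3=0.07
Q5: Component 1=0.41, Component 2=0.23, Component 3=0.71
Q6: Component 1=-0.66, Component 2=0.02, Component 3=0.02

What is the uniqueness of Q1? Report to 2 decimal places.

h² = 0.60² + (-0.25)² + 0.14² = 0.3600 + 0.0625 + 0.0196 = 0.4421
Uniqueness u² = 1 − h² = 1 − 0.4421 = 0.5579

0.56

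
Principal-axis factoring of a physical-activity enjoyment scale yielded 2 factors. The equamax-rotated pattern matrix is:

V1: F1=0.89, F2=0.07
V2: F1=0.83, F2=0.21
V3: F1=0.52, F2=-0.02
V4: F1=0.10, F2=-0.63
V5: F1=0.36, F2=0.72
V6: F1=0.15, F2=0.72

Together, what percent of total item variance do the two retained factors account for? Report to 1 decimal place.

Communalities: 0.7970, 0.7330, 0.2708, 0.4069, 0.6480, 0.5409; Σh² = 3.3966.
Total variance with 6 standardized items is 6, so the solution explains 3.3966/6 = 0.5661 = 56.61%.

56.6%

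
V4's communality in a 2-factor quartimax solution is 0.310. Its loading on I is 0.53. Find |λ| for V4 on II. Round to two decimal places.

0.17

Under orthogonal rotation h² = Σλ², so λ_II² = h² − (0.2809) = 0.310 − 0.2809 = 0.0291.
|λ| = √0.0291 = 0.1706.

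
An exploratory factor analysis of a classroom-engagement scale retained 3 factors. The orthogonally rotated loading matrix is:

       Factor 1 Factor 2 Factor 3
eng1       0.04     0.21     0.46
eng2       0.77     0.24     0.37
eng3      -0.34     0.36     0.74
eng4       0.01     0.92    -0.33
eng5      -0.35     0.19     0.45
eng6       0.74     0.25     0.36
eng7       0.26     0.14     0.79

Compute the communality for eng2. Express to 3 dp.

h² = 0.77² + 0.24² + 0.37² = 0.5929 + 0.0576 + 0.1369 = 0.7874

0.787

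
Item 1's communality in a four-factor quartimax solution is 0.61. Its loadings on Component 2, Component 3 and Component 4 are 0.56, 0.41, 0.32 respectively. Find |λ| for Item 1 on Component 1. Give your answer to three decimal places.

0.161

Under orthogonal rotation h² = Σλ², so λ_Component 1² = h² − (0.5841) = 0.61 − 0.5841 = 0.0259.
|λ| = √0.0259 = 0.1609.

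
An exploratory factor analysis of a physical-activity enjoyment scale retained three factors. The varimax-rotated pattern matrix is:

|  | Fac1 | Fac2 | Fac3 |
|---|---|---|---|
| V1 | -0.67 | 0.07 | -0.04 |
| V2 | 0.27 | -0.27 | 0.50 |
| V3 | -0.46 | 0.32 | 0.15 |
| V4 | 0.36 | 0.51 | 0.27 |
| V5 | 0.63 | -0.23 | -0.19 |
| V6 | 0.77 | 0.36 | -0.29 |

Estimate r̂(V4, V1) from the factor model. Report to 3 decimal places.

-0.216

r̂ = Σ λ_i·λ_j across factors = (0.36)(-0.67) + (0.51)(0.07) + (0.27)(-0.04)
  = -0.2412 +0.0357 -0.0108 = -0.2163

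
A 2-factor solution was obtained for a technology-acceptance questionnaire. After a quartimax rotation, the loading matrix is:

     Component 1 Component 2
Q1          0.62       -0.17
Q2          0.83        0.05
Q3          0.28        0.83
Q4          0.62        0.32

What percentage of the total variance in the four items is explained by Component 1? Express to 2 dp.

38.40%

SS loadings for Component 1 = 0.62² + 0.83² + 0.28² + 0.62² = 1.5361
With 4 standardized items, total variance = 4. Proportion = 1.5361/4 = 0.3840 → 38.40%.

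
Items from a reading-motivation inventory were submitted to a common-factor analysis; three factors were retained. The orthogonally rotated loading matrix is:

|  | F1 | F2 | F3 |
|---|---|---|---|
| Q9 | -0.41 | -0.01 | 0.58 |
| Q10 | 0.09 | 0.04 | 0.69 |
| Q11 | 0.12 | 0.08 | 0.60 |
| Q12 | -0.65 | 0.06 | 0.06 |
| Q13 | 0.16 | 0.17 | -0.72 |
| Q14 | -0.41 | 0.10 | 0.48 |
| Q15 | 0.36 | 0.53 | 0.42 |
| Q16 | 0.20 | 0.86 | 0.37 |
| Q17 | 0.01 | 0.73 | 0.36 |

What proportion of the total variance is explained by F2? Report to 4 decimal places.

SS loadings for F2 = (-0.01)² + 0.04² + 0.08² + 0.06² + 0.17² + 0.10² + 0.53² + 0.86² + 0.73² = 1.6040
Proportion of variance = 1.6040 / 9 = 0.1782.

0.1782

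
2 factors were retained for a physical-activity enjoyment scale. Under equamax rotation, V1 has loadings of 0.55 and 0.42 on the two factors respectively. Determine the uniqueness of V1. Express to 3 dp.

0.521

h² = 0.55² + 0.42² = 0.3025 + 0.1764 = 0.4789
Uniqueness u² = 1 − h² = 1 − 0.4789 = 0.5211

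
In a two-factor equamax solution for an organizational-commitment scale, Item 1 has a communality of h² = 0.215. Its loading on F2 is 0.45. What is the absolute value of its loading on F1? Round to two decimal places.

0.11

Under orthogonal rotation h² = Σλ², so λ_F1² = h² − (0.2025) = 0.215 − 0.2025 = 0.0125.
|λ| = √0.0125 = 0.1118.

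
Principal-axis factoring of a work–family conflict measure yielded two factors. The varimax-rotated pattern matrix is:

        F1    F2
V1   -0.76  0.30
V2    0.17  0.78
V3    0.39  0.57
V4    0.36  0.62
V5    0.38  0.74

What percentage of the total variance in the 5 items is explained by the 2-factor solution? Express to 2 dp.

SS loadings by factor: 1.0326, 1.9553; total = 2.9879.
Total variance with 5 standardized items is 5, so the solution explains 2.9879/5 = 0.5976 = 59.76%.

59.76%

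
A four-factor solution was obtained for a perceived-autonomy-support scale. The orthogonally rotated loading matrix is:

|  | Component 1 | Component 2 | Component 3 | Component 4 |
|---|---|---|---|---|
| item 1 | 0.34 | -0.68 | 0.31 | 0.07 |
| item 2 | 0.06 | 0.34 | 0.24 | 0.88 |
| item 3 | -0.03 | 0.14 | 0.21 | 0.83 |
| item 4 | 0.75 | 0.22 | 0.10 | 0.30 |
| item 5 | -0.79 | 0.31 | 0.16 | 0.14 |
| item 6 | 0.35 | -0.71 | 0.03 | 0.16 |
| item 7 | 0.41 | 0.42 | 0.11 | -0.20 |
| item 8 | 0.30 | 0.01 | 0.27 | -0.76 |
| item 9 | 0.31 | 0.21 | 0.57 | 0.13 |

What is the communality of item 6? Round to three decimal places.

h² = 0.35² + (-0.71)² + 0.03² + 0.16² = 0.1225 + 0.5041 + 0.0009 + 0.0256 = 0.6531

0.653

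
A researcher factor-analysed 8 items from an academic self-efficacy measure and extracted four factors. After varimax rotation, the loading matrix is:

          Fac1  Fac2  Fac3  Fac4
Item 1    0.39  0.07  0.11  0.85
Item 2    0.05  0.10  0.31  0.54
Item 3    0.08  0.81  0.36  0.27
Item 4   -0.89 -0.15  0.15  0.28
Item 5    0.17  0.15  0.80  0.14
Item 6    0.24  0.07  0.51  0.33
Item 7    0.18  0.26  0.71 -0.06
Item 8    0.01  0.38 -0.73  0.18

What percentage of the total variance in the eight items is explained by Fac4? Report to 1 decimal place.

16.6%

SS loadings for Fac4 = 0.85² + 0.54² + 0.27² + 0.28² + 0.14² + 0.33² + (-0.06)² + 0.18² = 1.3299
With 8 standardized items, total variance = 8. Proportion = 1.3299/8 = 0.1662 → 16.62%.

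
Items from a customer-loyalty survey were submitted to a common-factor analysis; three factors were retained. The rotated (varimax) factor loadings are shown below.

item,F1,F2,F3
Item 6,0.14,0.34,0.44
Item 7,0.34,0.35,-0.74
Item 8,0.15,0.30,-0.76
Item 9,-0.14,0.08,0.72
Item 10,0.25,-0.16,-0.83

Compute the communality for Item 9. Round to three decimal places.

0.544

h² = (-0.14)² + 0.08² + 0.72² = 0.0196 + 0.0064 + 0.5184 = 0.5444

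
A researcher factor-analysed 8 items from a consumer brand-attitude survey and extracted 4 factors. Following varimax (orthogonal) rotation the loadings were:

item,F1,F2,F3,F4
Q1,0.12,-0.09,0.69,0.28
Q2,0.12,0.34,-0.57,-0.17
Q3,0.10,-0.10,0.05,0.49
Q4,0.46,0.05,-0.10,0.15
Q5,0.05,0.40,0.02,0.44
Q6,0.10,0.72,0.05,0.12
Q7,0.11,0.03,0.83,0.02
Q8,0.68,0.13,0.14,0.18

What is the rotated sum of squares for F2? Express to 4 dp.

SS loadings for F2 = (-0.09)² + 0.34² + (-0.10)² + 0.05² + 0.40² + 0.72² + 0.03² + 0.13² = 0.0081 + 0.1156 + 0.0100 + 0.0025 + 0.1600 + 0.5184 + 0.0009 + 0.0169 = 0.8324

0.8324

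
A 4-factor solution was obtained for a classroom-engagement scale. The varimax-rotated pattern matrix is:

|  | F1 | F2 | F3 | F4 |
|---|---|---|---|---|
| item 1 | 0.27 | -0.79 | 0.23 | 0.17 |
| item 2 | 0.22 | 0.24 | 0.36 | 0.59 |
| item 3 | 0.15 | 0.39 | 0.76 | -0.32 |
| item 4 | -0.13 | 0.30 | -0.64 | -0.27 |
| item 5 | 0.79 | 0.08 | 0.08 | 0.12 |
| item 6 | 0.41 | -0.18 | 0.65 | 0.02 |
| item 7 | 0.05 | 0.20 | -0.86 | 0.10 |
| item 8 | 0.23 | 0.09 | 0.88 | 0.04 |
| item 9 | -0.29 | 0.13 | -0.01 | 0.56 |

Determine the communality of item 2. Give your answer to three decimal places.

h² = 0.22² + 0.24² + 0.36² + 0.59² = 0.0484 + 0.0576 + 0.1296 + 0.3481 = 0.5837

0.584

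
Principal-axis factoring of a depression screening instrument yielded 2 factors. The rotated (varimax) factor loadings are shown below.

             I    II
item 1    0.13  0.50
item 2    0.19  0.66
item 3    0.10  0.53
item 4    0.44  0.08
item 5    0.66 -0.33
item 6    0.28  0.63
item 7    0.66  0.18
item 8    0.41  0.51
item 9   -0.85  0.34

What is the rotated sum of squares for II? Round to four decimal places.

SS loadings for II = 0.50² + 0.66² + 0.53² + 0.08² + (-0.33)² + 0.63² + 0.18² + 0.51² + 0.34² = 0.2500 + 0.4356 + 0.2809 + 0.0064 + 0.1089 + 0.3969 + 0.0324 + 0.2601 + 0.1156 = 1.8868

1.8868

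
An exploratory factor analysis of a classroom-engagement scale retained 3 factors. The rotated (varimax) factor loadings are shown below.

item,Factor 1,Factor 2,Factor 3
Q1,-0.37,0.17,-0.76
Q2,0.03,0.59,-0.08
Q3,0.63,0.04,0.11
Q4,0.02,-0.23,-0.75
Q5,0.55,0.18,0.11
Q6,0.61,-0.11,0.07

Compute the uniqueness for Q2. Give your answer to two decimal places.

0.64

h² = 0.03² + 0.59² + (-0.08)² = 0.0009 + 0.3481 + 0.0064 = 0.3554
Uniqueness u² = 1 − h² = 1 − 0.3554 = 0.6446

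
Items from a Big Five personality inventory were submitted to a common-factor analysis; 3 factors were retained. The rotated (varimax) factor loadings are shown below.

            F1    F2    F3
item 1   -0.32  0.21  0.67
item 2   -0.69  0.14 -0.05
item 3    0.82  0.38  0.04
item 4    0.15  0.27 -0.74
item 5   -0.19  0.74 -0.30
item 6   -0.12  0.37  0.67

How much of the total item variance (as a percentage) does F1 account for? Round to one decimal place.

22.1%

SS loadings for F1 = (-0.32)² + (-0.69)² + 0.82² + 0.15² + (-0.19)² + (-0.12)² = 1.3239
With 6 standardized items, total variance = 6. Proportion = 1.3239/6 = 0.2206 → 22.06%.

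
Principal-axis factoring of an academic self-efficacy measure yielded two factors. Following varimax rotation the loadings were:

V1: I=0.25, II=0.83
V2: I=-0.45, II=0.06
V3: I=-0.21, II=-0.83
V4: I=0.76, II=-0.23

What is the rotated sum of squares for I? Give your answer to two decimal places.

0.89

SS loadings for I = 0.25² + (-0.45)² + (-0.21)² + 0.76² = 0.0625 + 0.2025 + 0.0441 + 0.5776 = 0.8867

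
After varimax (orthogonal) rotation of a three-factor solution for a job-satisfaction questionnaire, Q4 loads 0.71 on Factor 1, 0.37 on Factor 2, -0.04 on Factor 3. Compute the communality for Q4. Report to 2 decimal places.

h² = 0.71² + 0.37² + (-0.04)² = 0.5041 + 0.1369 + 0.0016 = 0.6426

0.64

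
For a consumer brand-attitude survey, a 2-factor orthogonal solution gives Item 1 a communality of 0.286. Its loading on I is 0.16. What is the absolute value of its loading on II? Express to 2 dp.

0.51

Under orthogonal rotation h² = Σλ², so λ_II² = h² − (0.0256) = 0.286 − 0.0256 = 0.2604.
|λ| = √0.2604 = 0.5103.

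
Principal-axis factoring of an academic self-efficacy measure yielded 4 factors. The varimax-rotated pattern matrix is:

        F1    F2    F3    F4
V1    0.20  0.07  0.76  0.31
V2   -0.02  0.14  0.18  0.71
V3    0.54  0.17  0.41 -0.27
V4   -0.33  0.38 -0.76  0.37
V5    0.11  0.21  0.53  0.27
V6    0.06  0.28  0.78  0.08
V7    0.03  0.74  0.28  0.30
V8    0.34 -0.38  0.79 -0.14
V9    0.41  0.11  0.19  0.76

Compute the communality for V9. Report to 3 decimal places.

h² = 0.41² + 0.11² + 0.19² + 0.76² = 0.1681 + 0.0121 + 0.0361 + 0.5776 = 0.7939

0.794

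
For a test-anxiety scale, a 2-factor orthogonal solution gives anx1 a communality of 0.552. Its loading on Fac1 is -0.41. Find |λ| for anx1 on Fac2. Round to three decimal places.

0.620

Under orthogonal rotation h² = Σλ², so λ_Fac2² = h² − (0.1681) = 0.552 − 0.1681 = 0.3839.
|λ| = √0.3839 = 0.6196.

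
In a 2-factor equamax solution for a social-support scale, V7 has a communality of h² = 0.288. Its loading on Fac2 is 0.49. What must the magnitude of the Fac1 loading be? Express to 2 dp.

Under orthogonal rotation h² = Σλ², so λ_Fac1² = h² − (0.2401) = 0.288 − 0.2401 = 0.0479.
|λ| = √0.0479 = 0.2189.

0.22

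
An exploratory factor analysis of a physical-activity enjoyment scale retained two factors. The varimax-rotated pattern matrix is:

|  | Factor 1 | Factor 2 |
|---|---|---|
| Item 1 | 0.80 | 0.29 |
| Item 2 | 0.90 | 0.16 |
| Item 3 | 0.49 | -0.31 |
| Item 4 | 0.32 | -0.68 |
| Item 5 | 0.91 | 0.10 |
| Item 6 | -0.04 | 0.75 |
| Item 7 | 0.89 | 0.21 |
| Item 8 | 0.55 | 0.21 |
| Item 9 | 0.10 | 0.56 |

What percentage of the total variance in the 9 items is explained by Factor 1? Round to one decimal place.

41.4%

SS loadings for Factor 1 = 0.80² + 0.90² + 0.49² + 0.32² + 0.91² + (-0.04)² + 0.89² + 0.55² + 0.10² = 3.7268
With 9 standardized items, total variance = 9. Proportion = 3.7268/9 = 0.4141 → 41.41%.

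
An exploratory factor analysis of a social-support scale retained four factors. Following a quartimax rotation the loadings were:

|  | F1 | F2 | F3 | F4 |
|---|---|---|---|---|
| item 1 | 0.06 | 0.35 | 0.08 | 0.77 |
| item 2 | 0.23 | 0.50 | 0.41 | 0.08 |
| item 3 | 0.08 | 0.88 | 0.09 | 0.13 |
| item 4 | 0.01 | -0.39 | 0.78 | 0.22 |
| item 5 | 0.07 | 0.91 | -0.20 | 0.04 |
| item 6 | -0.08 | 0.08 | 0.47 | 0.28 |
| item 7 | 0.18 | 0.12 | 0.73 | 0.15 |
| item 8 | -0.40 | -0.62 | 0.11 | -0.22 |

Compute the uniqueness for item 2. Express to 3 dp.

h² = 0.23² + 0.50² + 0.41² + 0.08² = 0.0529 + 0.2500 + 0.1681 + 0.0064 = 0.4774
Uniqueness u² = 1 − h² = 1 − 0.4774 = 0.5226

0.523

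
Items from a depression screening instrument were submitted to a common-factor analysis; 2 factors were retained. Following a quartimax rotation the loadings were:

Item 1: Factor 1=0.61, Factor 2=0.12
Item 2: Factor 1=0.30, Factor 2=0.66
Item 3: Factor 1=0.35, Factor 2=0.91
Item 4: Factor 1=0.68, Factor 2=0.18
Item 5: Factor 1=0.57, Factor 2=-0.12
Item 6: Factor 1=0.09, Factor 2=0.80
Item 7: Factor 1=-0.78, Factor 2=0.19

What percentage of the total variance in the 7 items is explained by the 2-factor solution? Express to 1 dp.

57.0%

SS loadings by factor: 1.9884, 2.0010; total = 3.9894.
Total variance with 7 standardized items is 7, so the solution explains 3.9894/7 = 0.5699 = 56.99%.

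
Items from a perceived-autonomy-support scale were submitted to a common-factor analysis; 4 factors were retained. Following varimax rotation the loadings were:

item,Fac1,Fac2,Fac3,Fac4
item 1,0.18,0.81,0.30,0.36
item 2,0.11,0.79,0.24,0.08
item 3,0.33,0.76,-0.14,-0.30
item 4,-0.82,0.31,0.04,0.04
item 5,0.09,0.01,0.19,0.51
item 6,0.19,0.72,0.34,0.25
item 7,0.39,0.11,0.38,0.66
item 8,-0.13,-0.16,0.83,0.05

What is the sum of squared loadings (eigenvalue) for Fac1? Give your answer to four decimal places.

SS loadings for Fac1 = 0.18² + 0.11² + 0.33² + (-0.82)² + 0.09² + 0.19² + 0.39² + (-0.13)² = 0.0324 + 0.0121 + 0.1089 + 0.6724 + 0.0081 + 0.0361 + 0.1521 + 0.0169 = 1.0390

1.0390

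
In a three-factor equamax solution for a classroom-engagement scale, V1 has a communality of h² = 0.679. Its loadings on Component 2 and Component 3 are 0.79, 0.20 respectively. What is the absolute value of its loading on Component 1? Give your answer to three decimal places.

Under orthogonal rotation h² = Σλ², so λ_Component 1² = h² − (0.6641) = 0.679 − 0.6641 = 0.0149.
|λ| = √0.0149 = 0.1221.

0.122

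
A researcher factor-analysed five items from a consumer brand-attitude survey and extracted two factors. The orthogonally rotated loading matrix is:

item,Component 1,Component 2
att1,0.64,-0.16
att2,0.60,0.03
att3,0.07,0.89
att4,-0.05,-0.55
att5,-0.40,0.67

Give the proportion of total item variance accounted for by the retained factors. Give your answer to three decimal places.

SS loadings by factor: 0.9370, 1.5700; total = 2.5070.
Total variance with 5 standardized items is 5, so the solution explains 2.5070/5 = 0.5014.

0.501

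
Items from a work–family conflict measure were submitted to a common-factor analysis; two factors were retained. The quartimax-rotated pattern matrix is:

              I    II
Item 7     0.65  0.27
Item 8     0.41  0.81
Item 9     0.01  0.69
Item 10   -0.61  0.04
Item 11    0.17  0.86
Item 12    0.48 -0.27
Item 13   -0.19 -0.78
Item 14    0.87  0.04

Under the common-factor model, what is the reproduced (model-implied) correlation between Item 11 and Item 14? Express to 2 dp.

r̂ = Σ λ_i·λ_j across factors = (0.17)(0.87) + (0.86)(0.04)
  = +0.1479 +0.0344 = 0.1823

0.18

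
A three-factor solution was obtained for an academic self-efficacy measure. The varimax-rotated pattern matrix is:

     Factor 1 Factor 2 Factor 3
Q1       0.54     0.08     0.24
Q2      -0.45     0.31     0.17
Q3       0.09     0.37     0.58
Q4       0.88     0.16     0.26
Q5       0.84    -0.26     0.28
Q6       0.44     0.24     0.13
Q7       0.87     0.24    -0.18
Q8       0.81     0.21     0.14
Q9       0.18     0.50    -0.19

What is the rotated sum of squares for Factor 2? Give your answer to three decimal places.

0.742

SS loadings for Factor 2 = 0.08² + 0.31² + 0.37² + 0.16² + (-0.26)² + 0.24² + 0.24² + 0.21² + 0.50² = 0.0064 + 0.0961 + 0.1369 + 0.0256 + 0.0676 + 0.0576 + 0.0576 + 0.0441 + 0.2500 = 0.7419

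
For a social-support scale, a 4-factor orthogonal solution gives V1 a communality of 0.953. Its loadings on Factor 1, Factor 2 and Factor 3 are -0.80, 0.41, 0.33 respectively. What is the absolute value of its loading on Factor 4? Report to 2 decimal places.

0.19

Under orthogonal rotation h² = Σλ², so λ_Factor 4² = h² − (0.9170) = 0.953 − 0.9170 = 0.0360.
|λ| = √0.0360 = 0.1897.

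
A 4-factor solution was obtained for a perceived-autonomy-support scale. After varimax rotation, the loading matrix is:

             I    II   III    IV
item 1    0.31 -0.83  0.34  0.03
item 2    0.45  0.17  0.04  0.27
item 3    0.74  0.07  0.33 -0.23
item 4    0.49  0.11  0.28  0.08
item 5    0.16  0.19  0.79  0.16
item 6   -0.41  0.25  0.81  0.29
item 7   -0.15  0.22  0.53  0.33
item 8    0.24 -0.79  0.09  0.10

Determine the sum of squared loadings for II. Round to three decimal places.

SS loadings for II = (-0.83)² + 0.17² + 0.07² + 0.11² + 0.19² + 0.25² + 0.22² + (-0.79)² = 0.6889 + 0.0289 + 0.0049 + 0.0121 + 0.0361 + 0.0625 + 0.0484 + 0.6241 = 1.5059

1.506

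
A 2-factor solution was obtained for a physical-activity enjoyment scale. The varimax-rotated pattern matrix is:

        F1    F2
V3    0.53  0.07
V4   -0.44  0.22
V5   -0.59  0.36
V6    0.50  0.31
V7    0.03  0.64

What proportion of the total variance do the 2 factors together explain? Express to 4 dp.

0.3524

SS loadings by factor: 1.0735, 0.6886; total = 1.7621.
Total variance with 5 standardized items is 5, so the solution explains 1.7621/5 = 0.3524.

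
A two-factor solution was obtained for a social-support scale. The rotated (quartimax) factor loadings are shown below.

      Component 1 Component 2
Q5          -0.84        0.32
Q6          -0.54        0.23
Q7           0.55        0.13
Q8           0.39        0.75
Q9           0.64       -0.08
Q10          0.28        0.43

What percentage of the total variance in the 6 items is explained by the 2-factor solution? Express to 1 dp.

Communalities: 0.8080, 0.3445, 0.3194, 0.7146, 0.4160, 0.2633; Σh² = 2.8658.
Total variance with 6 standardized items is 6, so the solution explains 2.8658/6 = 0.4776 = 47.76%.

47.8%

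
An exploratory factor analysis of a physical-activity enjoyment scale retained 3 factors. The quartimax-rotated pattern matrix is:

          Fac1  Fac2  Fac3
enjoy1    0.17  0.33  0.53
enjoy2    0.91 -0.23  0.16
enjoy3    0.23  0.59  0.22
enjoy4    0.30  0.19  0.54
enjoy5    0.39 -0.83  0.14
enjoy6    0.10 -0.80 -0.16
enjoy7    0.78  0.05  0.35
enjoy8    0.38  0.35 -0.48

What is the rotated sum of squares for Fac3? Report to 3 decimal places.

1.045

SS loadings for Fac3 = 0.53² + 0.16² + 0.22² + 0.54² + 0.14² + (-0.16)² + 0.35² + (-0.48)² = 0.2809 + 0.0256 + 0.0484 + 0.2916 + 0.0196 + 0.0256 + 0.1225 + 0.2304 = 1.0446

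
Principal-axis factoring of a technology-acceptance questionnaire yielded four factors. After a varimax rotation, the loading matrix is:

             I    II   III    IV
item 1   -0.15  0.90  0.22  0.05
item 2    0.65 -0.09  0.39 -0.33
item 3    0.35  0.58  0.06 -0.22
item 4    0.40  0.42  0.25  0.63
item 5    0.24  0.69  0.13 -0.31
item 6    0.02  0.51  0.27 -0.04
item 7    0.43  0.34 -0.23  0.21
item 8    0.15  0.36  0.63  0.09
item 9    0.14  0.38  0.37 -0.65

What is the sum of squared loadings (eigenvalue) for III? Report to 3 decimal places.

SS loadings for III = 0.22² + 0.39² + 0.06² + 0.25² + 0.13² + 0.27² + (-0.23)² + 0.63² + 0.37² = 0.0484 + 0.1521 + 0.0036 + 0.0625 + 0.0169 + 0.0729 + 0.0529 + 0.3969 + 0.1369 = 0.9431

0.943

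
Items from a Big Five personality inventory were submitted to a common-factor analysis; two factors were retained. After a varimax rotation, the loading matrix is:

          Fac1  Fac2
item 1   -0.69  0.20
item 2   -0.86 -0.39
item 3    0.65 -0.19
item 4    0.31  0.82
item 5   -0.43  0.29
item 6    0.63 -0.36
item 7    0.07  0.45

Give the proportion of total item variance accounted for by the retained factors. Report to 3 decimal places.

Communalities: 0.5161, 0.8917, 0.4586, 0.7685, 0.2690, 0.5265, 0.2074; Σh² = 3.6378.
Total variance with 7 standardized items is 7, so the solution explains 3.6378/7 = 0.5197.

0.520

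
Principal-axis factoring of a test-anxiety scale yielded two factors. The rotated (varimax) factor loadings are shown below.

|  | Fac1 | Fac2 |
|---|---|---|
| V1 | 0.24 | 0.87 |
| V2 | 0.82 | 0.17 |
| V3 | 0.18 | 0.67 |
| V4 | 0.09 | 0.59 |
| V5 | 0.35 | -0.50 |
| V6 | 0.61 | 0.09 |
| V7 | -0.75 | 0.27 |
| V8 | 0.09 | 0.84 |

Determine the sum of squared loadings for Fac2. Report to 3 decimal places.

2.619

SS loadings for Fac2 = 0.87² + 0.17² + 0.67² + 0.59² + (-0.50)² + 0.09² + 0.27² + 0.84² = 0.7569 + 0.0289 + 0.4489 + 0.3481 + 0.2500 + 0.0081 + 0.0729 + 0.7056 = 2.6194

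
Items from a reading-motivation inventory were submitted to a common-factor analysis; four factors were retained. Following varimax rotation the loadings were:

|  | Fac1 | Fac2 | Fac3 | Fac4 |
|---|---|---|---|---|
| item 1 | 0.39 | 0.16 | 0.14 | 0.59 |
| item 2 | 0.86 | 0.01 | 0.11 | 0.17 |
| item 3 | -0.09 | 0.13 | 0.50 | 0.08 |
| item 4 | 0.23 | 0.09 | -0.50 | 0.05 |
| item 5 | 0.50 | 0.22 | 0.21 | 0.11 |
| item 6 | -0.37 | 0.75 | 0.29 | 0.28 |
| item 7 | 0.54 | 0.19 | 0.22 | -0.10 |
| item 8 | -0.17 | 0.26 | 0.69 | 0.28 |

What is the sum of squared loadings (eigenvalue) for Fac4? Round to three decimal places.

SS loadings for Fac4 = 0.59² + 0.17² + 0.08² + 0.05² + 0.11² + 0.28² + (-0.10)² + 0.28² = 0.3481 + 0.0289 + 0.0064 + 0.0025 + 0.0121 + 0.0784 + 0.0100 + 0.0784 = 0.5648

0.565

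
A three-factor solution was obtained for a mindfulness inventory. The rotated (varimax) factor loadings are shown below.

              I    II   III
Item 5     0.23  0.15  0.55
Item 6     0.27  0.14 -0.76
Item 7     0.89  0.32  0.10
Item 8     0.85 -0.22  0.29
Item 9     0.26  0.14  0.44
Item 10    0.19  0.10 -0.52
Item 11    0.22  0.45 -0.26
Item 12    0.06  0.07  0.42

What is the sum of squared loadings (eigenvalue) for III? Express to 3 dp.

SS loadings for III = 0.55² + (-0.76)² + 0.10² + 0.29² + 0.44² + (-0.52)² + (-0.26)² + 0.42² = 0.3025 + 0.5776 + 0.0100 + 0.0841 + 0.1936 + 0.2704 + 0.0676 + 0.1764 = 1.6822

1.682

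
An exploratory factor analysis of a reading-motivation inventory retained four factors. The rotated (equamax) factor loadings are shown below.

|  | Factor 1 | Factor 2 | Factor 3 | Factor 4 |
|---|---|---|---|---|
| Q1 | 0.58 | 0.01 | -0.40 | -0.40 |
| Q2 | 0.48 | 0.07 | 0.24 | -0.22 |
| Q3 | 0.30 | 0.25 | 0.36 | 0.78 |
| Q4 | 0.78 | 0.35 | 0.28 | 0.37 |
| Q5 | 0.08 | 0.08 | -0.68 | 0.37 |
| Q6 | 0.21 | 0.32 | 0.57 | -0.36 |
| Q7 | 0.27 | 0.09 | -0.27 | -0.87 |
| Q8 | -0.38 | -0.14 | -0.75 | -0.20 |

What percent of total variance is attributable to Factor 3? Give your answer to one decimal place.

SS loadings for Factor 3 = (-0.40)² + 0.24² + 0.36² + 0.28² + (-0.68)² + 0.57² + (-0.27)² + (-0.75)² = 1.8483
With 8 standardized items, total variance = 8. Proportion = 1.8483/8 = 0.2310 → 23.10%.

23.1%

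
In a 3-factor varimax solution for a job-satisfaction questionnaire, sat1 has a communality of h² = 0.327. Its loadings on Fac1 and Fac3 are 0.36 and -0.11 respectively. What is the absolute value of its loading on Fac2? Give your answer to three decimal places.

0.430

Under orthogonal rotation h² = Σλ², so λ_Fac2² = h² − (0.1417) = 0.327 − 0.1417 = 0.1853.
|λ| = √0.1853 = 0.4305.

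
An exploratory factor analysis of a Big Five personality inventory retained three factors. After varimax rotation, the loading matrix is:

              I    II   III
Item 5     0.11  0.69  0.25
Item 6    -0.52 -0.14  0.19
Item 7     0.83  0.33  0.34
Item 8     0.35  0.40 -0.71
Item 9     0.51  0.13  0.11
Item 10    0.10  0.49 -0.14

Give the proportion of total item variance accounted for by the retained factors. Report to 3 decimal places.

0.523

Communalities: 0.5507, 0.3261, 0.9134, 0.7866, 0.2891, 0.2697; Σh² = 3.1356.
Total variance with 6 standardized items is 6, so the solution explains 3.1356/6 = 0.5226.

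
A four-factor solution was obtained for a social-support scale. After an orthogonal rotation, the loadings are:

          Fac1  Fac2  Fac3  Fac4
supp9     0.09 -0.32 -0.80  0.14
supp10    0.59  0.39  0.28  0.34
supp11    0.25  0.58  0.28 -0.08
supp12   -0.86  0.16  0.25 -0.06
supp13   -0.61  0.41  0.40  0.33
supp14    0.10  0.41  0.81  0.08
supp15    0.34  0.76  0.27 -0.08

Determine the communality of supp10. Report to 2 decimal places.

0.69

h² = 0.59² + 0.39² + 0.28² + 0.34² = 0.3481 + 0.1521 + 0.0784 + 0.1156 = 0.6942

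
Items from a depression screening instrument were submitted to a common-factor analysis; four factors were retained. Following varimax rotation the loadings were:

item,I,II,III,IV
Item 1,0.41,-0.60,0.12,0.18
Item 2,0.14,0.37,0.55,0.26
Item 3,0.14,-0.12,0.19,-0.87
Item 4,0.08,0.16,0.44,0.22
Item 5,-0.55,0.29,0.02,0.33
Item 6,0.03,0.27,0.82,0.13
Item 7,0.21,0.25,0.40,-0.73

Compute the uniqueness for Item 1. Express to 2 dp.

0.43

h² = 0.41² + (-0.60)² + 0.12² + 0.18² = 0.1681 + 0.3600 + 0.0144 + 0.0324 = 0.5749
Uniqueness u² = 1 − h² = 1 − 0.5749 = 0.4251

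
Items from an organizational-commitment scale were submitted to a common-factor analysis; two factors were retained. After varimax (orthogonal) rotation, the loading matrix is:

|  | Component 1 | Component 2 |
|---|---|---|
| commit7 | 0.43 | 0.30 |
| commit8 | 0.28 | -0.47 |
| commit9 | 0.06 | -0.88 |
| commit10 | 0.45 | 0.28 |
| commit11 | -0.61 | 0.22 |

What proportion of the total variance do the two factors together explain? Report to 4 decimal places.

0.4107

Communalities: 0.2749, 0.2993, 0.7780, 0.2809, 0.4205; Σh² = 2.0536.
Total variance with 5 standardized items is 5, so the solution explains 2.0536/5 = 0.4107.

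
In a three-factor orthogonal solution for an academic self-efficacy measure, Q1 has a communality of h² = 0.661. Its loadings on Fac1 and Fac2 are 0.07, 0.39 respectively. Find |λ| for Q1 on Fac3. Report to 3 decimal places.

Under orthogonal rotation h² = Σλ², so λ_Fac3² = h² − (0.1570) = 0.661 − 0.1570 = 0.5040.
|λ| = √0.5040 = 0.7099.

0.710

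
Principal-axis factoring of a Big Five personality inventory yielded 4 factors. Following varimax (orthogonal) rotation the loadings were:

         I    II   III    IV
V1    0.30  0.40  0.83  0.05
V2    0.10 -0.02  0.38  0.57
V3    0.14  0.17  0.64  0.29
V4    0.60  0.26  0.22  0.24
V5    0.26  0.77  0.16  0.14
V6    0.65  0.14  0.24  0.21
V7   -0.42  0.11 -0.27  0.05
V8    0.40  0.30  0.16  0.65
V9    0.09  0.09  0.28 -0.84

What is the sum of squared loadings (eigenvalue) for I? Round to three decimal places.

SS loadings for I = 0.30² + 0.10² + 0.14² + 0.60² + 0.26² + 0.65² + (-0.42)² + 0.40² + 0.09² = 0.0900 + 0.0100 + 0.0196 + 0.3600 + 0.0676 + 0.4225 + 0.1764 + 0.1600 + 0.0081 = 1.3142

1.314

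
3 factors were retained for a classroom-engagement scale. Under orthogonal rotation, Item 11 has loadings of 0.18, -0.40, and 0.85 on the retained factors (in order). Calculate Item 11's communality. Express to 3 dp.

0.915

h² = 0.18² + (-0.40)² + 0.85² = 0.0324 + 0.1600 + 0.7225 = 0.9149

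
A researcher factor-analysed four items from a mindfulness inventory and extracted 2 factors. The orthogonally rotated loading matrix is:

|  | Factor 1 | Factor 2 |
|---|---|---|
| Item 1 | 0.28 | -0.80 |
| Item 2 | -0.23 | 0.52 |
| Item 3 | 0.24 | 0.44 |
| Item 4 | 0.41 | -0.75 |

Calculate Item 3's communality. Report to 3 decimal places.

h² = 0.24² + 0.44² = 0.0576 + 0.1936 = 0.2512

0.251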